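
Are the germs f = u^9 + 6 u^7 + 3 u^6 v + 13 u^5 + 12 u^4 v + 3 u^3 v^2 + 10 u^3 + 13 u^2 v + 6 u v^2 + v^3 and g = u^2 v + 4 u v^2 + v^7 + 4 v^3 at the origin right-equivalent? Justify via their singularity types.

No.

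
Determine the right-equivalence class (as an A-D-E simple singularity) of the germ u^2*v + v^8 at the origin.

D_9

The Hessian of f at 0 is [[0, 0], [0, 0]] with rank 0, so corank 2. A Groebner basis of the Jacobian ideal J(f) in C{u,v} is {u^2/8 + v^7, u^3, u*v}; counting standard monomials gives mu = 9. Corank 2; j^3 = u^2*v has shape L^2 M (L != M), so D-series; mu = 9 gives D_9.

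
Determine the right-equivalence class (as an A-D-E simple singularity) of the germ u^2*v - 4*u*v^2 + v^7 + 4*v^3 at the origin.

D_8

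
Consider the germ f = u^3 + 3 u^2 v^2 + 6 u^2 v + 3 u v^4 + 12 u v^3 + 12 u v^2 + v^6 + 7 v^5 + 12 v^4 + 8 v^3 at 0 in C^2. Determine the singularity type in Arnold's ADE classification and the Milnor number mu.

The Hessian of f at 0 has rank 0. Corank 2; j^3 = (u + 2*v)^3 is a perfect cube, so E-series; the 5-jet and mu = 8 give E_8.

Type E_{8}, Milnor number mu = 8.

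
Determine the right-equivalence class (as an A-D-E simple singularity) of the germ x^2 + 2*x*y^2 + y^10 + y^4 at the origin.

A_9

The Hessian of f at 0 is [[2, 0], [0, 0]] with rank 1, so corank 1. A Groebner basis of the Jacobian ideal J(f) in C{x,y} is {x^5, x^4*y, x + y^2}; counting standard monomials gives mu = 9. Corank 1: A-series; mu = 9 gives A_9.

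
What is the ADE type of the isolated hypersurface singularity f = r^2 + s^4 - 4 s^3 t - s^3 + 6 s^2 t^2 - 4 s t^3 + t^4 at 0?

The Hessian of f at 0 is [[0, 0, 0], [0, 0, 0], [0, 0, 2]] with rank 1, so corank 2. A Groebner basis of the Jacobian ideal J(f) in C{s,t,r} is {t^4, s*t^2 - t^3/3, s^2, r}; counting standard monomials gives mu = 6. Corank 2; j^3 = -s^3 is a perfect cube, so E-series; the 4-jet and mu = 6 give E_6.

E_{6}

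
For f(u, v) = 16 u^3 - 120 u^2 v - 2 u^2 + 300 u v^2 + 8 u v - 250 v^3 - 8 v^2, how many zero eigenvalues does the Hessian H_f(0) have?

Hessian at 0 has rank 1.

1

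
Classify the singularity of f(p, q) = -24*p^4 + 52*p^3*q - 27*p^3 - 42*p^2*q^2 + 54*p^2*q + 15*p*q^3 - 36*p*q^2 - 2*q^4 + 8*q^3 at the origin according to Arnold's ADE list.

The Hessian of f at 0 has rank 0. Corank 2; j^3 = -(3*p - 2*q)^3 is a perfect cube, so E-series; the 4-jet and mu = 7 give E_7.

E_{7}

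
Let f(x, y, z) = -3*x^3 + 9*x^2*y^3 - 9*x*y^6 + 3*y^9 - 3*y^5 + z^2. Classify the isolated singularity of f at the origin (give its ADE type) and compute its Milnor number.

The Hessian of f at 0 has rank 1. Corank 2; j^3 = -3*x^3 is a perfect cube, so E-series; the 5-jet and mu = 8 give E_8.

Type E8, Milnor number mu = 8.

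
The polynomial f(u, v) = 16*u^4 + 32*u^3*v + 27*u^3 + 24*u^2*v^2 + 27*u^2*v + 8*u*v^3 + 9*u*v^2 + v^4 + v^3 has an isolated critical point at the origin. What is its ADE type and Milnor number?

Type E6, Milnor number mu = 6.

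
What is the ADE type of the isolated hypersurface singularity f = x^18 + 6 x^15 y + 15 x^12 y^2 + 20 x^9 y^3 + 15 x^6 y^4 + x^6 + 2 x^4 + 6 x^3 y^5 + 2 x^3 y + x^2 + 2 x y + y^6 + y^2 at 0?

The Hessian of f at 0 has rank 1. Corank 1: A-series; mu = 5 gives A_5.

A_5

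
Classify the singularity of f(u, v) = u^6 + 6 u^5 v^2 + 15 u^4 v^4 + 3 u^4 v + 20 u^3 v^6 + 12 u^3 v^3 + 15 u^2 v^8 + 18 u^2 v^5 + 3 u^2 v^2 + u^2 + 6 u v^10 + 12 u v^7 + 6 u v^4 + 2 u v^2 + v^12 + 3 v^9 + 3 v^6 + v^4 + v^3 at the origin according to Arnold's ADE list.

A_{2}

The Hessian of f at 0 has rank 1. Corank 1: A-series; mu = 2 gives A_2.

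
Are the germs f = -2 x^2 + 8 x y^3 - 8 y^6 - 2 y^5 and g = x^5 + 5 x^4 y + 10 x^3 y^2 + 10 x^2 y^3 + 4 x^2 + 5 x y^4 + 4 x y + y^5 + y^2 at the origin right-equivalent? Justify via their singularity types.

Yes.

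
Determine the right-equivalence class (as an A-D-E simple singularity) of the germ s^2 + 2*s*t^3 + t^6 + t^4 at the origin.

The Hessian of f at 0 has rank 1. Corank 1: A-series; mu = 3 gives A_3.

A_3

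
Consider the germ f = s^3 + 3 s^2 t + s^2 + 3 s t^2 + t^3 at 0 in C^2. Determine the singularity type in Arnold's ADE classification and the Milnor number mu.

Type A2, Milnor number mu = 2.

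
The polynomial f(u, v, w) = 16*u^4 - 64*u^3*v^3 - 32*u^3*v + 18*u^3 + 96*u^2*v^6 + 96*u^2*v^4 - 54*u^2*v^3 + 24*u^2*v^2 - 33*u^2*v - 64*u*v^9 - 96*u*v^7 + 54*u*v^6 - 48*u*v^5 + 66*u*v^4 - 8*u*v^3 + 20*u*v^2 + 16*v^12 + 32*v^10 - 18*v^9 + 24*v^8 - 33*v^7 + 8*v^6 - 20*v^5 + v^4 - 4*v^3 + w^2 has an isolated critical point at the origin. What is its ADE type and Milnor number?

Type D_{5}, Milnor number mu = 5.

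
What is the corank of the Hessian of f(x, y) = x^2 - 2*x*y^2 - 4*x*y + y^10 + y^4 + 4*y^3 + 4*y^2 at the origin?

1

The Hessian at 0 is [[2, -4], [-4, 8]] of rank 1; hence corank 1.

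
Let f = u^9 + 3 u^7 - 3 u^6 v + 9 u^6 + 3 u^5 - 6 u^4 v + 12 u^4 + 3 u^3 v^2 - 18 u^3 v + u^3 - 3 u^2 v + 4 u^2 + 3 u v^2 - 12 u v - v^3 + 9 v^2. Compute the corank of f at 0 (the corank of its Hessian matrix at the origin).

Hessian at 0 has rank 1.

1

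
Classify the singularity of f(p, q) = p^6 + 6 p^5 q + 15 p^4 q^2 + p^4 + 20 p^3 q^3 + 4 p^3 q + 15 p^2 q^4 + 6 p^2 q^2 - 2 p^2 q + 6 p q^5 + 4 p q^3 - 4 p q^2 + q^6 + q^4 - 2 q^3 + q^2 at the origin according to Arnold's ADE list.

A_{5}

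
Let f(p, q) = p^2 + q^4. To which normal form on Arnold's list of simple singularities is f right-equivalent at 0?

A_{3}

The Hessian of f at 0 has rank 1. Corank 1: A-series; mu = 3 gives A_3.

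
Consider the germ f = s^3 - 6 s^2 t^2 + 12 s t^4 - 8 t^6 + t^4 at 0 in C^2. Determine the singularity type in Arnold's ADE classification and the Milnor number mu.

Type E_6, Milnor number mu = 6.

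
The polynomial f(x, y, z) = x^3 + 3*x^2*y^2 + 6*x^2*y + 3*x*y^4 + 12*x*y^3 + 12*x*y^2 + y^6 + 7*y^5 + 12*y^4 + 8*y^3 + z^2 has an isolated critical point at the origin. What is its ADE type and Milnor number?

The Hessian of f at 0 has rank 1. Corank 2; j^3 = (x + 2*y)^3 is a perfect cube, so E-series; the 5-jet and mu = 8 give E_8.

Type E8, Milnor number mu = 8.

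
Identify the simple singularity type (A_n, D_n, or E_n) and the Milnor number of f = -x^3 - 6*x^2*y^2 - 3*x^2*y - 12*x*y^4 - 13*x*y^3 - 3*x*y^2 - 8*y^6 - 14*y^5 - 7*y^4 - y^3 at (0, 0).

Type E_7, Milnor number mu = 7.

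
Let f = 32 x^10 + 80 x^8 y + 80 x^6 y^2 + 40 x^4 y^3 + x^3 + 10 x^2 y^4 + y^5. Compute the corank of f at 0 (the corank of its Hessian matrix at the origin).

The Hessian at 0 is [[0, 0], [0, 0]] of rank 0; hence corank 2.

2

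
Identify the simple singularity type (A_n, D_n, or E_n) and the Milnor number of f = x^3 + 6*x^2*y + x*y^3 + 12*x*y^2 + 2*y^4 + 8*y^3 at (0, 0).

Type E_{7}, Milnor number mu = 7.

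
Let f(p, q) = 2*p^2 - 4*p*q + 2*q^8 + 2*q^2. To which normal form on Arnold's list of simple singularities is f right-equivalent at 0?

A_7

The Hessian of f at 0 is [[4, -4], [-4, 4]] with rank 1, so corank 1. A Groebner basis of the Jacobian ideal J(f) in C{p,q} is {q^7, p - q}; counting standard monomials gives mu = 7. Corank 1: A-series; mu = 7 gives A_7.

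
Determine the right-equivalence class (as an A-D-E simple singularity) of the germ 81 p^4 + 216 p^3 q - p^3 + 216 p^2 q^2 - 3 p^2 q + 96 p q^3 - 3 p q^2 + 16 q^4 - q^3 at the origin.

E6

The Hessian of f at 0 is [[0, 0], [0, 0]] with rank 0, so corank 2. A Groebner basis of the Jacobian ideal J(f) in C{p,q} is {q^4, p*q^2 + 8*q^3/9, p^2 + 2*p*q + q^2}; counting standard monomials gives mu = 6. Corank 2; j^3 = -(p + q)^3 is a perfect cube, so E-series; the 4-jet and mu = 6 give E_6.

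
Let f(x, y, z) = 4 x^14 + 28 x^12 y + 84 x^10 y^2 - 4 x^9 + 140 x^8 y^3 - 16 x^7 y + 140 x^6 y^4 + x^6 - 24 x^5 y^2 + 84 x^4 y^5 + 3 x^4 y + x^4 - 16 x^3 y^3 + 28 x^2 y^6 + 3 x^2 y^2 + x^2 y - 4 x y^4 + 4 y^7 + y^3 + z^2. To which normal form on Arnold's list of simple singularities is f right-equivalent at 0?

D_{4}

The Hessian of f at 0 has rank 1. Corank 2; j^3 = y*(x^2 + y^2) splits into three distinct lines over C (the quadratic factor has nonzero discriminant), so D_4.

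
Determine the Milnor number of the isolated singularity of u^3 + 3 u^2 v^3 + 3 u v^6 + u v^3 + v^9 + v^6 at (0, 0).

7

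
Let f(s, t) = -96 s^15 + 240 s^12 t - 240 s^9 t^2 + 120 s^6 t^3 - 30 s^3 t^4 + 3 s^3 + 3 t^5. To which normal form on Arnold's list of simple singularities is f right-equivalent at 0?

E_8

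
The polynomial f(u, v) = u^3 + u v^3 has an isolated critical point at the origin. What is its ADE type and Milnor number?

The Hessian of f at 0 has rank 0. Corank 2; j^3 = u^3 is a perfect cube, so E-series; the 4-jet and mu = 7 give E_7.

Type E7, Milnor number mu = 7.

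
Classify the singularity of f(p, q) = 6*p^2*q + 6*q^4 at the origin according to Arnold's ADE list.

The Hessian of f at 0 has rank 0. Corank 2; j^3 = 6*p^2*q has shape L^2 M (L != M), so D-series; mu = 5 gives D_5.

D_5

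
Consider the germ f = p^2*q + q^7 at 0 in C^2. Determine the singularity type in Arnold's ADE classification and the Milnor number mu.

Type D8, Milnor number mu = 8.

The Hessian of f at 0 is [[0, 0], [0, 0]] with rank 0, so corank 2. A Groebner basis of the Jacobian ideal J(f) in C{p,q} is {p^2/7 + q^6, p^3, p*q}; counting standard monomials gives mu = 8. Corank 2; j^3 = p^2*q has shape L^2 M (L != M), so D-series; mu = 8 gives D_8.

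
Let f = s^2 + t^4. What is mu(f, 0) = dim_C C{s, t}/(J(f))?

3

The Hessian of f at 0 is [[2, 0], [0, 0]] with rank 1, so corank 1. A Groebner basis of the Jacobian ideal J(f) in C{s,t} is {t^3, s}; counting standard monomials gives mu = 3. Corank 1: A-series; mu = 3 gives A_3.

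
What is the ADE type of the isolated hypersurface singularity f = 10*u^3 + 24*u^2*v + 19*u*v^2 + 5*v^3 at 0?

D_{4}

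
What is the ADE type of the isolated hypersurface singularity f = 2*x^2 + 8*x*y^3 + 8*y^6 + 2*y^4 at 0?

A_3

The Hessian of f at 0 is [[4, 0], [0, 0]] with rank 1, so corank 1. A Groebner basis of the Jacobian ideal J(f) in C{x,y} is {y^3, x}; counting standard monomials gives mu = 3. Corank 1: A-series; mu = 3 gives A_3.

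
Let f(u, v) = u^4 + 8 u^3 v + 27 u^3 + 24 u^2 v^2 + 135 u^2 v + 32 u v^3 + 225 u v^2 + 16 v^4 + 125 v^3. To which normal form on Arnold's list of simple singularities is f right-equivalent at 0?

E_6

The Hessian of f at 0 has rank 0. Corank 2; j^3 = (3*u + 5*v)^3 is a perfect cube, so E-series; the 4-jet and mu = 6 give E_6.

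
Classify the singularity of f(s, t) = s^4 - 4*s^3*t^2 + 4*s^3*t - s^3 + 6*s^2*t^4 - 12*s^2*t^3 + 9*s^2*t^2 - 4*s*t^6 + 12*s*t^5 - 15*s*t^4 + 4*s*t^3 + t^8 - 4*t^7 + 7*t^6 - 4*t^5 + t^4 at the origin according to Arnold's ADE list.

E6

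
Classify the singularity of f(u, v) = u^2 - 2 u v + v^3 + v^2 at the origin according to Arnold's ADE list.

A_2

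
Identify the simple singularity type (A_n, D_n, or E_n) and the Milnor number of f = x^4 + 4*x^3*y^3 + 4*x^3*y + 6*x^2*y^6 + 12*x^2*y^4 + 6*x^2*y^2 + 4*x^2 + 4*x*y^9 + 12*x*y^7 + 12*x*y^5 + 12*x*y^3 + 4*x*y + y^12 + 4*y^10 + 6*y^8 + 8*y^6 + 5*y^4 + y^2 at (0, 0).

Type A_{3}, Milnor number mu = 3.

The Hessian of f at 0 is [[8, 4], [4, 2]] with rank 1, so corank 1. A Groebner basis of the Jacobian ideal J(f) in C{x,y} is {y^3, x + y/2}; counting standard monomials gives mu = 3. Corank 1: A-series; mu = 3 gives A_3.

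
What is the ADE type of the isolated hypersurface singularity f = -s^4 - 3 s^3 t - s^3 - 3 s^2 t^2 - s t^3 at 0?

The Hessian of f at 0 has rank 0. Corank 2; j^3 = -s^3 is a perfect cube, so E-series; the 4-jet and mu = 7 give E_7.

E_7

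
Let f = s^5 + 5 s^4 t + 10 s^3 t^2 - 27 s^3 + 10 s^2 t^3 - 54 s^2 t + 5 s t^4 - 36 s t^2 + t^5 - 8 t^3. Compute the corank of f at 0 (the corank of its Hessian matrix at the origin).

2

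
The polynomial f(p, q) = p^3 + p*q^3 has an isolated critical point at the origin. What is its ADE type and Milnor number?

The Hessian of f at 0 has rank 0. Corank 2; j^3 = p^3 is a perfect cube, so E-series; the 4-jet and mu = 7 give E_7.

Type E_{7}, Milnor number mu = 7.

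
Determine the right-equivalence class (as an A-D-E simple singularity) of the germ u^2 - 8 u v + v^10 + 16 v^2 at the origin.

A_9

The Hessian of f at 0 is [[2, -8], [-8, 32]] with rank 1, so corank 1. A Groebner basis of the Jacobian ideal J(f) in C{u,v} is {v^9, u - 4*v}; counting standard monomials gives mu = 9. Corank 1: A-series; mu = 9 gives A_9.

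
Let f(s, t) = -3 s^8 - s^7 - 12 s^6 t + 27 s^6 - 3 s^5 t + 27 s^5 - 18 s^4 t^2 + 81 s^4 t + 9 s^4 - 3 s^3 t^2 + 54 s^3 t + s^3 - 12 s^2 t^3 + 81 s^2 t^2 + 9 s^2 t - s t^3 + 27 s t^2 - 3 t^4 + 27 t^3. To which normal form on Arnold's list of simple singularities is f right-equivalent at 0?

E_7

The Hessian of f at 0 is [[0, 0], [0, 0]] with rank 0, so corank 2. A Groebner basis of the Jacobian ideal J(f) in C{s,t} is {-s^2/750 - s*t/125 + t^4 + t^3/2250 - 3*t^2/250, s^3 + 122*s^2/125 + 732*s*t/125 + 10003*t^3/375 + 1098*t^2/125, s^2*t - 487*s^2/2250 - 487*s*t/375 - 60263*t^3/6750 - 487*t^2/250, 9*s^2/250 + s*t^2 + 27*s*t/125 + 747*t^3/250 + 81*t^2/250}; counting standard monomials gives mu = 7. Corank 2; j^3 = (s + 3*t)^3 is a perfect cube, so E-series; the 4-jet and mu = 7 give E_7.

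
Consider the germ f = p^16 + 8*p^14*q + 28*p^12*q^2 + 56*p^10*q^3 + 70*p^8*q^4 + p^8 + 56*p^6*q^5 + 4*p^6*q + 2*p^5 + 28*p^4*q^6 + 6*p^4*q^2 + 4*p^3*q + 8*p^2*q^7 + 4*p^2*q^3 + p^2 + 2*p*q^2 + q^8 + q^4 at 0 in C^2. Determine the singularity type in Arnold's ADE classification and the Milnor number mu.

Type A7, Milnor number mu = 7.

The Hessian of f at 0 has rank 1. Corank 1: A-series; mu = 7 gives A_7.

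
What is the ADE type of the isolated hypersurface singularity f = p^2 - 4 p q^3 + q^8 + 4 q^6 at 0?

A7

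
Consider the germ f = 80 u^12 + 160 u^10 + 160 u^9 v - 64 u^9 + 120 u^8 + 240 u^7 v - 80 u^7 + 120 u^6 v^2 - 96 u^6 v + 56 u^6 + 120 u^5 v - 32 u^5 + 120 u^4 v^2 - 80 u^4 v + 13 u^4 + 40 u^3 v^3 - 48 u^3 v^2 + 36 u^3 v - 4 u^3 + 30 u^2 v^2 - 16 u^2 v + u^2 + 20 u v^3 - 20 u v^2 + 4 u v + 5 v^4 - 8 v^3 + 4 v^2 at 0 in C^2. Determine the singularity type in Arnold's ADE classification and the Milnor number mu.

The Hessian of f at 0 is [[2, 4], [4, 8]] with rank 1, so corank 1. A Groebner basis of the Jacobian ideal J(f) in C{u,v} is {u^2 - 2*u - 4*v, u*v + u + 2*v, -u/2 + v^2 - v}; counting standard monomials gives mu = 3. Corank 1: A-series; mu = 3 gives A_3.

Type A_{3}, Milnor number mu = 3.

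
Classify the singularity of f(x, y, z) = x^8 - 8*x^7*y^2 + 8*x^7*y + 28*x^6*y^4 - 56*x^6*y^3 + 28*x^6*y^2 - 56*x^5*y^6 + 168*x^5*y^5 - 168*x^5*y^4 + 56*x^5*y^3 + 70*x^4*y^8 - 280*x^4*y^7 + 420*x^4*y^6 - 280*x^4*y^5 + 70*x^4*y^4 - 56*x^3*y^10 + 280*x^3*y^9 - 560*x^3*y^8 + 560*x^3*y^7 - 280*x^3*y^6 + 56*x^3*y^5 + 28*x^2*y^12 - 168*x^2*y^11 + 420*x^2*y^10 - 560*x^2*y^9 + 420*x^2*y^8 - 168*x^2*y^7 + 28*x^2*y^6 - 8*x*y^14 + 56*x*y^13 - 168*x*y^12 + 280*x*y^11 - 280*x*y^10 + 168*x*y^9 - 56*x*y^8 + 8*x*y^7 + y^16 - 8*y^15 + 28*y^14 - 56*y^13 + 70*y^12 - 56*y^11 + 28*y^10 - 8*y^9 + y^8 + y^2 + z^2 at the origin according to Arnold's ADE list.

A_{7}

The Hessian of f at 0 has rank 2. Corank 1: A-series; mu = 7 gives A_7.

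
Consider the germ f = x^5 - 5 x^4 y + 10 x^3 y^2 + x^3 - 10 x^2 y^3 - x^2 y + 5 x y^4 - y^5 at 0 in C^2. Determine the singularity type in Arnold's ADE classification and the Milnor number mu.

Type D_6, Milnor number mu = 6.

The Hessian of f at 0 has rank 0. Corank 2; j^3 = x^2*(x - y) has shape L^2 M (L != M), so D-series; mu = 6 gives D_6.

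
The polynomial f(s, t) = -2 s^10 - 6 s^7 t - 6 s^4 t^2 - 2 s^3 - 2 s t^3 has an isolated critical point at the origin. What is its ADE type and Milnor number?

Type E_7, Milnor number mu = 7.

The Hessian of f at 0 is [[0, 0], [0, 0]] with rank 0, so corank 2. A Groebner basis of the Jacobian ideal J(f) in C{s,t} is {s^3, s*t^2, 3*s^2 + t^3}; counting standard monomials gives mu = 7. Corank 2; j^3 = -2*s^3 is a perfect cube, so E-series; the 4-jet and mu = 7 give E_7.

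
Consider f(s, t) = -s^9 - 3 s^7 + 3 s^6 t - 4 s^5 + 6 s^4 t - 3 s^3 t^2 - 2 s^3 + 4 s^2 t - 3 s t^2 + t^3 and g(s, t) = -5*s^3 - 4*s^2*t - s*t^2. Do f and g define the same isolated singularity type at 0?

Yes.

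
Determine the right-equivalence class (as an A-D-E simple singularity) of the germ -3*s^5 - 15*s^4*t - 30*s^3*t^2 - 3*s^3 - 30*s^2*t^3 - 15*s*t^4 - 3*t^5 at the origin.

E_{8}

The Hessian of f at 0 has rank 0. Corank 2; j^3 = -3*s^3 is a perfect cube, so E-series; the 5-jet and mu = 8 give E_8.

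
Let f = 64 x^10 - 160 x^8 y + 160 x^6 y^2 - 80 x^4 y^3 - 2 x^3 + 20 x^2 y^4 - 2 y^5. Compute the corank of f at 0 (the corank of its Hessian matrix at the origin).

2

The Hessian at 0 is [[0, 0], [0, 0]] of rank 0; hence corank 2.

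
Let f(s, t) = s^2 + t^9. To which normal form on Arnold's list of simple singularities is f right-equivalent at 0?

The Hessian of f at 0 has rank 1. Corank 1: A-series; mu = 8 gives A_8.

A_8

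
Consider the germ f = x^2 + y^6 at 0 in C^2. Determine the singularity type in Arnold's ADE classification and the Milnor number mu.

The Hessian of f at 0 is [[2, 0], [0, 0]] with rank 1, so corank 1. A Groebner basis of the Jacobian ideal J(f) in C{x,y} is {y^5, x}; counting standard monomials gives mu = 5. Corank 1: A-series; mu = 5 gives A_5.

Type A_{5}, Milnor number mu = 5.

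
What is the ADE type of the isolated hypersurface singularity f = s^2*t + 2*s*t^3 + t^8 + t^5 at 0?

D9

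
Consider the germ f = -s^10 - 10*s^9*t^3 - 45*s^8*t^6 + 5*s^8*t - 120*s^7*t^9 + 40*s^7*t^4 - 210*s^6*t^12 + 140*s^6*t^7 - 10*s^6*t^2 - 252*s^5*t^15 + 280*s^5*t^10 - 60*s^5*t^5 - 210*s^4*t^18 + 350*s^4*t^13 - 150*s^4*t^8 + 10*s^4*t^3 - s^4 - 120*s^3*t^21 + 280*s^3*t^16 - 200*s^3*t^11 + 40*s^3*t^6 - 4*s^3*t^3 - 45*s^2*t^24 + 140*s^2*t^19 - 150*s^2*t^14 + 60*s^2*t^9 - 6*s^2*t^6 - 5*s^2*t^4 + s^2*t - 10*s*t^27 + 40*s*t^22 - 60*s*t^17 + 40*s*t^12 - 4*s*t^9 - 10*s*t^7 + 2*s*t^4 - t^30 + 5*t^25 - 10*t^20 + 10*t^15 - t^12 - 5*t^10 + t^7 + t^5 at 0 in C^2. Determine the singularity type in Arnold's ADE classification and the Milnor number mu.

The Hessian of f at 0 has rank 0. Corank 2; j^3 = s^2*t has shape L^2 M (L != M), so D-series; mu = 6 gives D_6.

Type D_{6}, Milnor number mu = 6.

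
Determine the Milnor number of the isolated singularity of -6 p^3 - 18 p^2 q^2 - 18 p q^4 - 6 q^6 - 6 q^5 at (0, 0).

8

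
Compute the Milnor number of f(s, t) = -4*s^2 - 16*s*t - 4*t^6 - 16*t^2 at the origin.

5

The Hessian of f at 0 has rank 1. Corank 1: A-series; mu = 5 gives A_5.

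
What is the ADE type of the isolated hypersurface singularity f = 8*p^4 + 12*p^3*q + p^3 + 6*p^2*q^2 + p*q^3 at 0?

E_7

The Hessian of f at 0 has rank 0. Corank 2; j^3 = p^3 is a perfect cube, so E-series; the 4-jet and mu = 7 give E_7.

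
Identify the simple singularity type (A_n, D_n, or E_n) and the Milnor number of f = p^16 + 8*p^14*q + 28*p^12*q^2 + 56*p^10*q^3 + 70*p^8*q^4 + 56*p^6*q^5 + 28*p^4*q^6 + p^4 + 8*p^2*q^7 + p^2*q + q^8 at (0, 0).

The Hessian of f at 0 has rank 0. Corank 2; j^3 = p^2*q has shape L^2 M (L != M), so D-series; mu = 9 gives D_9.

Type D_{9}, Milnor number mu = 9.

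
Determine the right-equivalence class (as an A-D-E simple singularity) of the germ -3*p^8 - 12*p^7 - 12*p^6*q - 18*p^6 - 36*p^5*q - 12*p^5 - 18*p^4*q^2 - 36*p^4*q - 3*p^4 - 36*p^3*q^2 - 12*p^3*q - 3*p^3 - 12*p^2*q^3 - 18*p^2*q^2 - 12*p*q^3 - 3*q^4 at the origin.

The Hessian of f at 0 is [[0, 0], [0, 0]] with rank 0, so corank 2. A Groebner basis of the Jacobian ideal J(f) in C{p,q} is {q^4, p*q^2 + q^3/3, p^2}; counting standard monomials gives mu = 6. Corank 2; j^3 = -3*p^3 is a perfect cube, so E-series; the 4-jet and mu = 6 give E_6.

E_{6}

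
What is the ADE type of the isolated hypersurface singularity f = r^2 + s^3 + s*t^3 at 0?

The Hessian of f at 0 is [[0, 0, 0], [0, 0, 0], [0, 0, 2]] with rank 1, so corank 2. A Groebner basis of the Jacobian ideal J(f) in C{s,t,r} is {s^3, s*t^2, 3*s^2 + t^3, r}; counting standard monomials gives mu = 7. Corank 2; j^3 = s^3 is a perfect cube, so E-series; the 4-jet and mu = 7 give E_7.

E_7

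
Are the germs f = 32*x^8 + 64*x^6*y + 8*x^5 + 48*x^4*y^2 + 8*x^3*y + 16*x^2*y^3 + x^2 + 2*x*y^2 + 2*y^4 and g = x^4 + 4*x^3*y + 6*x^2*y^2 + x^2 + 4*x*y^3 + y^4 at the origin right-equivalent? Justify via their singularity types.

The Hessian of f at 0 has rank 1. Corank 1: A-series; mu = 3 gives A_3. The Hessian of g at 0 has rank 1. Corank 1: A-series; mu = 3 gives A_3. Both have type A_3, hence right-equivalent.

Yes.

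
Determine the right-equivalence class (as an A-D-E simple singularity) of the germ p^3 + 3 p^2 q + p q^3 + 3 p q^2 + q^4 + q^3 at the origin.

E7

The Hessian of f at 0 has rank 0. Corank 2; j^3 = (p + q)^3 is a perfect cube, so E-series; the 4-jet and mu = 7 give E_7.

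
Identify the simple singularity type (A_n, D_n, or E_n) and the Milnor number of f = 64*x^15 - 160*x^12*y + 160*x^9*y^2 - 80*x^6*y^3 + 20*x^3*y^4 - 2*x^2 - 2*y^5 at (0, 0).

The Hessian of f at 0 has rank 1. Corank 1: A-series; mu = 4 gives A_4.

Type A_{4}, Milnor number mu = 4.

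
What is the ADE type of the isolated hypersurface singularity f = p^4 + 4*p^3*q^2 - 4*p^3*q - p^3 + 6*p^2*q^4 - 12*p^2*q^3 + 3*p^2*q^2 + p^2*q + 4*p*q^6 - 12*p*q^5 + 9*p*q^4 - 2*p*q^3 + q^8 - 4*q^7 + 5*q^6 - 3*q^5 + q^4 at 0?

D_{5}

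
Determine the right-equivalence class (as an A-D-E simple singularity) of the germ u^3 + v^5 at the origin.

E8

The Hessian of f at 0 has rank 0. Corank 2; j^3 = u^3 is a perfect cube, so E-series; the 5-jet and mu = 8 give E_8.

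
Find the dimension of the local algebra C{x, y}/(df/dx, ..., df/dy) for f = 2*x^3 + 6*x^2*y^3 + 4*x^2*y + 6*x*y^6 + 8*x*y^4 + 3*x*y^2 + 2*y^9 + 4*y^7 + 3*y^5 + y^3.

The Hessian of f at 0 has rank 0. Corank 2; j^3 = (x + y)*(2*x^2 + 2*x*y + y^2) splits into three distinct lines over C (the quadratic factor has nonzero discriminant), so D_4.

4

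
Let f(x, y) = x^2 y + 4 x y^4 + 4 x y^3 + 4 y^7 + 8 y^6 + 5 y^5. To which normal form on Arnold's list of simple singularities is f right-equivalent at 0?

D_{6}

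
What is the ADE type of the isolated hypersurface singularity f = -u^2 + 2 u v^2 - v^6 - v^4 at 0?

A5

The Hessian of f at 0 is [[-2, 0], [0, 0]] with rank 1, so corank 1. A Groebner basis of the Jacobian ideal J(f) in C{u,v} is {u^3, u^2*v, -u + v^2}; counting standard monomials gives mu = 5. Corank 1: A-series; mu = 5 gives A_5.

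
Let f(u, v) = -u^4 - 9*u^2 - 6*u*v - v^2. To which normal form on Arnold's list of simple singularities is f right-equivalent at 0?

A3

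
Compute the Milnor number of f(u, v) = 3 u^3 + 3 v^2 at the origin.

The Hessian of f at 0 is [[0, 0], [0, 6]] with rank 1, so corank 1. A Groebner basis of the Jacobian ideal J(f) in C{u,v} is {u^2, v}; counting standard monomials gives mu = 2. Corank 1: A-series; mu = 2 gives A_2.

2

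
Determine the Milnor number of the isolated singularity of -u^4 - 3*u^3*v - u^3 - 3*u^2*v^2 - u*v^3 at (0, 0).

The Hessian of f at 0 has rank 0. Corank 2; j^3 = -u^3 is a perfect cube, so E-series; the 4-jet and mu = 7 give E_7.

7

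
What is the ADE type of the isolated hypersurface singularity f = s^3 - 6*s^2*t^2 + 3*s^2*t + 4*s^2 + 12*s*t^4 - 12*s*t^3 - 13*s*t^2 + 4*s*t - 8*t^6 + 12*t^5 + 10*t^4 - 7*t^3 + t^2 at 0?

A2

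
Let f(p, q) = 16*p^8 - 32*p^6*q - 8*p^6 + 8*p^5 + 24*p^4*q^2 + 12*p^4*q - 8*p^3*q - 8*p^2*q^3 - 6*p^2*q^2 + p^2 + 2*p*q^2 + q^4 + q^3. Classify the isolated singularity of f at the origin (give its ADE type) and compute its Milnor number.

Type A_{2}, Milnor number mu = 2.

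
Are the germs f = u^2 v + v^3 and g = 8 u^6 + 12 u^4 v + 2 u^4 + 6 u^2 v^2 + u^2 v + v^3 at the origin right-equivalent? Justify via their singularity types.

Yes.

The Hessian of f at 0 has rank 0. Corank 2; j^3 = v*(u^2 + v^2) splits into three distinct lines over C (the quadratic factor has nonzero discriminant), so D_4. The Hessian of g at 0 has rank 0. Corank 2; j^3 = v*(u^2 + v^2) splits into three distinct lines over C (the quadratic factor has nonzero discriminant), so D_4. Both have type D_4, hence right-equivalent.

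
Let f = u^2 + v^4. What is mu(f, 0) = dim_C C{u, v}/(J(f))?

3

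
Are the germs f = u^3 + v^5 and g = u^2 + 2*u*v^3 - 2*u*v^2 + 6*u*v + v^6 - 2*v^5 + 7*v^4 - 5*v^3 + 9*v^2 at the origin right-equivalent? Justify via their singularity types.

No.

The Hessian of f at 0 is [[0, 0], [0, 0]] with rank 0, so corank 2. A Groebner basis of the Jacobian ideal J(f) in C{u,v} is {v^4, u^2}; counting standard monomials gives mu = 8. Corank 2; j^3 = u^3 is a perfect cube, so E-series; the 5-jet and mu = 8 give E_8. The Hessian of g at 0 is [[2, 6], [6, 18]] with rank 1, so corank 1. A Groebner basis of the Jacobian ideal J(g) in C{u,v} is {v^2, u + 3*v}; counting standard monomials gives mu = 2. Corank 1: A-series; mu = 2 gives A_2. f is E_8 but g is A_2, hence not right-equivalent.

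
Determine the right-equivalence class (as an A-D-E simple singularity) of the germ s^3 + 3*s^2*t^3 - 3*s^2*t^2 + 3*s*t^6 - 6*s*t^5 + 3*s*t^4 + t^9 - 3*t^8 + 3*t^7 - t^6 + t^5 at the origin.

The Hessian of f at 0 is [[0, 0], [0, 0]] with rank 0, so corank 2. A Groebner basis of the Jacobian ideal J(f) in C{s,t} is {s^2/2 + s*t^3 - s*t^2, t^4, s^3, s^2*t + s^2 - 2*s*t^2}; counting standard monomials gives mu = 8. Corank 2; j^3 = s^3 is a perfect cube, so E-series; the 5-jet and mu = 8 give E_8.

E_{8}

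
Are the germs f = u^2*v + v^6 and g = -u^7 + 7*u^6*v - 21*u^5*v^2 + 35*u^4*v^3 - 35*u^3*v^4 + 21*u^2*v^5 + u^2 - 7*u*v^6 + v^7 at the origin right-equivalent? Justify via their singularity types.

No.

The Hessian of f at 0 is [[0, 0], [0, 0]] with rank 0, so corank 2. A Groebner basis of the Jacobian ideal J(f) in C{u,v} is {u^2/6 + v^5, u^3, u*v}; counting standard monomials gives mu = 7. Corank 2; j^3 = u^2*v has shape L^2 M (L != M), so D-series; mu = 7 gives D_7. The Hessian of g at 0 is [[2, 0], [0, 0]] with rank 1, so corank 1. A Groebner basis of the Jacobian ideal J(g) in C{u,v} is {v^6, u}; counting standard monomials gives mu = 6. Corank 1: A-series; mu = 6 gives A_6. f is D_7 but g is A_6, hence not right-equivalent.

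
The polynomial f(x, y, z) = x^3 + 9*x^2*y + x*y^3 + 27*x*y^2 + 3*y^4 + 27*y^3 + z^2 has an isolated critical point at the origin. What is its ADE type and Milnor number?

The Hessian of f at 0 has rank 1. Corank 2; j^3 = (x + 3*y)^3 is a perfect cube, so E-series; the 4-jet and mu = 7 give E_7.

Type E_7, Milnor number mu = 7.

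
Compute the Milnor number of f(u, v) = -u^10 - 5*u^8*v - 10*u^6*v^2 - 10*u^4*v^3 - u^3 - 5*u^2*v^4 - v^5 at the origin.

8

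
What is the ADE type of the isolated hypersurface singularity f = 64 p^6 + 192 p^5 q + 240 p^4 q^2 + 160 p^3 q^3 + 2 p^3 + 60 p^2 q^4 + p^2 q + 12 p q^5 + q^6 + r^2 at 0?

The Hessian of f at 0 has rank 1. Corank 2; j^3 = p^2*(2*p + q) has shape L^2 M (L != M), so D-series; mu = 7 gives D_7.

D_{7}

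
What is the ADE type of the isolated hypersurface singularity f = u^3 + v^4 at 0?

E6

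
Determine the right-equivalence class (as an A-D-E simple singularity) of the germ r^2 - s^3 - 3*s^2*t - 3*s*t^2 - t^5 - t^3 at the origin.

The Hessian of f at 0 is [[0, 0, 0], [0, 0, 0], [0, 0, 2]] with rank 1, so corank 2. A Groebner basis of the Jacobian ideal J(f) in C{s,t,r} is {t^4, s^2 + 2*s*t + t^2, r}; counting standard monomials gives mu = 8. Corank 2; j^3 = -(s + t)^3 is a perfect cube, so E-series; the 5-jet and mu = 8 give E_8.

E_{8}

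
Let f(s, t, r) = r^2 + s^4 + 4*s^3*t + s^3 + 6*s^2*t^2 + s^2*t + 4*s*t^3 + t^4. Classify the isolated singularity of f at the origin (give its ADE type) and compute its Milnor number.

The Hessian of f at 0 has rank 1. Corank 2; j^3 = s^2*(s + t) has shape L^2 M (L != M), so D-series; mu = 5 gives D_5.

Type D_5, Milnor number mu = 5.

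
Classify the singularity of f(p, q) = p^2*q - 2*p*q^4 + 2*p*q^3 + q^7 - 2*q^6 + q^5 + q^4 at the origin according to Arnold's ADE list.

D_5

The Hessian of f at 0 is [[0, 0], [0, 0]] with rank 0, so corank 2. A Groebner basis of the Jacobian ideal J(f) in C{p,q} is {p*q^2, p*q + q^3, p^2 - 4*p*q}; counting standard monomials gives mu = 5. Corank 2; j^3 = p^2*q has shape L^2 M (L != M), so D-series; mu = 5 gives D_5.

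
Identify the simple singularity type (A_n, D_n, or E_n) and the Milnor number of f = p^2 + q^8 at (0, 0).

Type A_{7}, Milnor number mu = 7.

The Hessian of f at 0 has rank 1. Corank 1: A-series; mu = 7 gives A_7.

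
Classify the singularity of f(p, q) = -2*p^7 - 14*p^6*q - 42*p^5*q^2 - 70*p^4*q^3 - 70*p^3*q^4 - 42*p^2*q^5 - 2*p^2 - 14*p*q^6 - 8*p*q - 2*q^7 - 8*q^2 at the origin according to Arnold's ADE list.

The Hessian of f at 0 is [[-4, -8], [-8, -16]] with rank 1, so corank 1. A Groebner basis of the Jacobian ideal J(f) in C{p,q} is {q^6, p + 2*q}; counting standard monomials gives mu = 6. Corank 1: A-series; mu = 6 gives A_6.

A_6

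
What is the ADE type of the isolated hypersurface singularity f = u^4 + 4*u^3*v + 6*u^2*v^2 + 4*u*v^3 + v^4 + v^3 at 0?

E6

The Hessian of f at 0 is [[0, 0], [0, 0]] with rank 0, so corank 2. A Groebner basis of the Jacobian ideal J(f) in C{u,v} is {u^3 + 3*u^2*v, v^2}; counting standard monomials gives mu = 6. Corank 2; j^3 = v^3 is a perfect cube, so E-series; the 4-jet and mu = 6 give E_6.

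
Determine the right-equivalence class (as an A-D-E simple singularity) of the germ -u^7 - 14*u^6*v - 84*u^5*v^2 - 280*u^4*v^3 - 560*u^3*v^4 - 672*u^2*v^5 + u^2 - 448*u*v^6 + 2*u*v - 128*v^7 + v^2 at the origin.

The Hessian of f at 0 has rank 1. Corank 1: A-series; mu = 6 gives A_6.

A_6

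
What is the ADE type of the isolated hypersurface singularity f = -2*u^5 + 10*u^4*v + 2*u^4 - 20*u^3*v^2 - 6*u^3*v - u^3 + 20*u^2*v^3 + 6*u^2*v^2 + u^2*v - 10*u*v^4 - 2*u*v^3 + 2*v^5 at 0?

The Hessian of f at 0 is [[0, 0], [0, 0]] with rank 0, so corank 2. A Groebner basis of the Jacobian ideal J(f) in C{u,v} is {u^3, u^2*v, u^2/4 + u*v^2, 7*u^2/4 - u*v + v^3}; counting standard monomials gives mu = 6. Corank 2; j^3 = -u^2*(u - v) has shape L^2 M (L != M), so D-series; mu = 6 gives D_6.

D_{6}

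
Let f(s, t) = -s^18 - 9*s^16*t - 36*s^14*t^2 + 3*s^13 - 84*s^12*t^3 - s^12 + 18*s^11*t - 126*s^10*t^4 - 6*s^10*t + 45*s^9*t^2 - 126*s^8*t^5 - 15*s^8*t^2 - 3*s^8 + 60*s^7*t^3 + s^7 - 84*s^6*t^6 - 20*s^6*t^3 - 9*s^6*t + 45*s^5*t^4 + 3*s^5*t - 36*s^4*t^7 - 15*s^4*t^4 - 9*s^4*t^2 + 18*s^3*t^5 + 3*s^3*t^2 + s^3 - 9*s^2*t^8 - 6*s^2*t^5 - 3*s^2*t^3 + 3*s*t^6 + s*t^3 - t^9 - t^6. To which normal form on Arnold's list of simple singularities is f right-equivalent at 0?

E_7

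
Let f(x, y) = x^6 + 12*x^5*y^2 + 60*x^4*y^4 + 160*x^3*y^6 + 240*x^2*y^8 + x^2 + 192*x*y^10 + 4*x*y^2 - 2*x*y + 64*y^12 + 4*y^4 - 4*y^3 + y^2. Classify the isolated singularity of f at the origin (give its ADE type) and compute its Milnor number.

The Hessian of f at 0 has rank 1. Corank 1: A-series; mu = 5 gives A_5.

Type A_{5}, Milnor number mu = 5.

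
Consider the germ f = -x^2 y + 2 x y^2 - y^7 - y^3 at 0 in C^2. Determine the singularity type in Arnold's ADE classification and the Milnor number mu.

Type D_{8}, Milnor number mu = 8.

The Hessian of f at 0 has rank 0. Corank 2; j^3 = -y*(x - y)^2 has shape L^2 M (L != M), so D-series; mu = 8 gives D_8.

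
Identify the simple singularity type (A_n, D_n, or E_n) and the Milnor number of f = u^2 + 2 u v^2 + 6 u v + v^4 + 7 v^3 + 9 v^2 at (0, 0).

Type A_{2}, Milnor number mu = 2.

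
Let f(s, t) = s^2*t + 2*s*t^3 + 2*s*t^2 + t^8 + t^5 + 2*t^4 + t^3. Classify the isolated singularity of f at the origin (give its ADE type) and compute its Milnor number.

The Hessian of f at 0 has rank 0. Corank 2; j^3 = t*(s + t)^2 has shape L^2 M (L != M), so D-series; mu = 9 gives D_9.

Type D9, Milnor number mu = 9.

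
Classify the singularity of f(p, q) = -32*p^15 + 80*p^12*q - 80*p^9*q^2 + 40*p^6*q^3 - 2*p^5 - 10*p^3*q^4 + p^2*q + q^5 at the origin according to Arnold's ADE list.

D_6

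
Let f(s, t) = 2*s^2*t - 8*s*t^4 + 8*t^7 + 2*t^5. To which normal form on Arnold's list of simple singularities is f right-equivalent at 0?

D_6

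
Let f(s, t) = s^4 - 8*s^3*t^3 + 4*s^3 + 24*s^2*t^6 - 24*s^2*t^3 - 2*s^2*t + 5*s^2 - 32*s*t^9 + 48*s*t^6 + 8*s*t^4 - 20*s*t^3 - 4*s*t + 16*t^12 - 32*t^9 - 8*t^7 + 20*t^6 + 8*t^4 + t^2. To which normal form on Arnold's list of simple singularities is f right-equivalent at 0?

The Hessian of f at 0 has rank 2. Corank 0: nondegenerate Morse point, so A_1.

A_1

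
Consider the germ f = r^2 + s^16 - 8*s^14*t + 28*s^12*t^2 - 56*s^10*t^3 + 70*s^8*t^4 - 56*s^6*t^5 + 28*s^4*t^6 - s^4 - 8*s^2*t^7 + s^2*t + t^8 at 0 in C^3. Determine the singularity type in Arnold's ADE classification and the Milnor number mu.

The Hessian of f at 0 has rank 1. Corank 2; j^3 = s^2*t has shape L^2 M (L != M), so D-series; mu = 9 gives D_9.

Type D_{9}, Milnor number mu = 9.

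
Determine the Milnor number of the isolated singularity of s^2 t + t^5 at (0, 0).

6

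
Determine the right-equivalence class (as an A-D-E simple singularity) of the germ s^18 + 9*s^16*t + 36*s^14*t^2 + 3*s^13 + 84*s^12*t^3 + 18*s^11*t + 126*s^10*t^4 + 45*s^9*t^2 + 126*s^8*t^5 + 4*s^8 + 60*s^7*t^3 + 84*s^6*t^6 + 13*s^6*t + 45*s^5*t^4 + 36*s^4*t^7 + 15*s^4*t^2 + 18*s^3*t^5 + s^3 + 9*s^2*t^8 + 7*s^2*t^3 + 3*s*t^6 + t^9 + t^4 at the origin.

E_6

The Hessian of f at 0 has rank 0. Corank 2; j^3 = s^3 is a perfect cube, so E-series; the 4-jet and mu = 6 give E_6.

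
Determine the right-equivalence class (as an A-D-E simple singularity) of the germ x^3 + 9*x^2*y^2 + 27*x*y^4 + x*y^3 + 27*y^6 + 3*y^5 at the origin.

E_{7}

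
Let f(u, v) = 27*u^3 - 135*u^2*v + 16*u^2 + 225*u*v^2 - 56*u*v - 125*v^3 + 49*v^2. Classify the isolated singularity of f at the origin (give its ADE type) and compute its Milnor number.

Type A_{2}, Milnor number mu = 2.

The Hessian of f at 0 is [[32, -56], [-56, 98]] with rank 1, so corank 1. A Groebner basis of the Jacobian ideal J(f) in C{u,v} is {v^2, u - 7*v/4}; counting standard monomials gives mu = 2. Corank 1: A-series; mu = 2 gives A_2.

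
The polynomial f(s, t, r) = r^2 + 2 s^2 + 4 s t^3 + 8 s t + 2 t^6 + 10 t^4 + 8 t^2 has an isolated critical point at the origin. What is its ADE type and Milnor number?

Type A_3, Milnor number mu = 3.

The Hessian of f at 0 is [[4, 8, 0], [8, 16, 0], [0, 0, 2]] with rank 2, so corank 1. A Groebner basis of the Jacobian ideal J(f) in C{s,t,r} is {t^3, s + 2*t, r}; counting standard monomials gives mu = 3. Corank 1: A-series; mu = 3 gives A_3.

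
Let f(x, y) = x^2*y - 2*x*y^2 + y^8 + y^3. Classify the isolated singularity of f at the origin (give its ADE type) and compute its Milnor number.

Type D_9, Milnor number mu = 9.

The Hessian of f at 0 has rank 0. Corank 2; j^3 = y*(x - y)^2 has shape L^2 M (L != M), so D-series; mu = 9 gives D_9.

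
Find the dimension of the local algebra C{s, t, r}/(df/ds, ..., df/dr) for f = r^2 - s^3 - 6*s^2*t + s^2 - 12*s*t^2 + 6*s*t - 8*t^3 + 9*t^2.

The Hessian of f at 0 has rank 2. Corank 1: A-series; mu = 2 gives A_2.

2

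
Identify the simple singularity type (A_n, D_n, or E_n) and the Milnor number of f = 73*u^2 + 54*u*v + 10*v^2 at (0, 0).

The Hessian of f at 0 has rank 2. Corank 0: nondegenerate Morse point, so A_1.

Type A_1, Milnor number mu = 1.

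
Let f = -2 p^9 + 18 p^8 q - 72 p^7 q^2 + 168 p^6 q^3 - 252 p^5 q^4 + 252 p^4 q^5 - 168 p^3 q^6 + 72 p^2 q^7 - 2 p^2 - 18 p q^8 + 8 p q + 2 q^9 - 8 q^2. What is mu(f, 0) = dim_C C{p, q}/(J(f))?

8

The Hessian of f at 0 has rank 1. Corank 1: A-series; mu = 8 gives A_8.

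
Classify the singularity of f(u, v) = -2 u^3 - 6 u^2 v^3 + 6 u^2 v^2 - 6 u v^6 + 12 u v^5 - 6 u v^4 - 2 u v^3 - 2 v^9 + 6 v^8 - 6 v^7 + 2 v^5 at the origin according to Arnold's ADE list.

The Hessian of f at 0 has rank 0. Corank 2; j^3 = -2*u^3 is a perfect cube, so E-series; the 4-jet and mu = 7 give E_7.

E_7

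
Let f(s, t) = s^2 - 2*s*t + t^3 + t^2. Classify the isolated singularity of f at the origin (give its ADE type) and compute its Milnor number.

Type A2, Milnor number mu = 2.

The Hessian of f at 0 has rank 1. Corank 1: A-series; mu = 2 gives A_2.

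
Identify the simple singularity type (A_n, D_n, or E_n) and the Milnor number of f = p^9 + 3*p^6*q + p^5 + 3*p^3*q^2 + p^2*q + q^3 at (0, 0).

The Hessian of f at 0 has rank 0. Corank 2; j^3 = q*(p^2 + q^2) splits into three distinct lines over C (the quadratic factor has nonzero discriminant), so D_4.

Type D_4, Milnor number mu = 4.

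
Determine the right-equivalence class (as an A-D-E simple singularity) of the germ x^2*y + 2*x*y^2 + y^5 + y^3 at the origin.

D6

The Hessian of f at 0 is [[0, 0], [0, 0]] with rank 0, so corank 2. A Groebner basis of the Jacobian ideal J(f) in C{x,y} is {x^2/5 + y^4 - y^2/5, x^3 + y^3, x*y + y^2}; counting standard monomials gives mu = 6. Corank 2; j^3 = y*(x + y)^2 has shape L^2 M (L != M), so D-series; mu = 6 gives D_6.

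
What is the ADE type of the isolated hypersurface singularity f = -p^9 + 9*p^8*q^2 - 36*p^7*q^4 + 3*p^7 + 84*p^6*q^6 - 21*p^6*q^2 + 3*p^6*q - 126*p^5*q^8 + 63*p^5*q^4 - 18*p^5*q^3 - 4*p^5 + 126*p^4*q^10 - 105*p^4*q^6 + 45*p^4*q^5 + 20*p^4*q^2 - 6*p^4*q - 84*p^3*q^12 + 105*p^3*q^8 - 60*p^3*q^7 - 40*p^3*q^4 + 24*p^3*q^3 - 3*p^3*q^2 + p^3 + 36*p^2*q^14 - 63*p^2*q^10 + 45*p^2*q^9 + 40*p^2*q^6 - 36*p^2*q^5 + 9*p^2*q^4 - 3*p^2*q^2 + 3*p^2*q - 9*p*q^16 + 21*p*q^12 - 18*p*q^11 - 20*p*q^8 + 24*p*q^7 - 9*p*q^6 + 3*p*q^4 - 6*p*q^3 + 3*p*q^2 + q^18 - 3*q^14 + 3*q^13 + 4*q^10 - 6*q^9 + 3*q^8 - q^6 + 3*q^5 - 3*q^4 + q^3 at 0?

E_{8}

The Hessian of f at 0 has rank 0. Corank 2; j^3 = (p + q)^3 is a perfect cube, so E-series; the 5-jet and mu = 8 give E_8.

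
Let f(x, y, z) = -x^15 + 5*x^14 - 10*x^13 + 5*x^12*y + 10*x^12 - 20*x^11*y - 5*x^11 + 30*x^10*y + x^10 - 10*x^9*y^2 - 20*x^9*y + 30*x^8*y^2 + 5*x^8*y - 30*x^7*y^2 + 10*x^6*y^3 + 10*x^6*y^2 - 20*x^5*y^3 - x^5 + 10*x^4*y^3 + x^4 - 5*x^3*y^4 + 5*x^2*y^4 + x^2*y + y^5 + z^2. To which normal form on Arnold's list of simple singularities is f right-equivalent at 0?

The Hessian of f at 0 has rank 1. Corank 2; j^3 = x^2*y has shape L^2 M (L != M), so D-series; mu = 6 gives D_6.

D6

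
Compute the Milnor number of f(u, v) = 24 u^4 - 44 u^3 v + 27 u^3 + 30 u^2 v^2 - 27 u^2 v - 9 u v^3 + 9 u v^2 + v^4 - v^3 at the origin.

7

The Hessian of f at 0 is [[0, 0], [0, 0]] with rank 0, so corank 2. A Groebner basis of the Jacobian ideal J(f) in C{u,v} is {19683*u^2/4 - 6561*u*v/2 + v^4 - 27*v^3/4 + 2187*v^2/4, u^3 + 135*u^2/4 - 45*u*v/2 - v^3/12 + 15*v^2/4, u^2*v + 243*u^2/4 - 81*u*v/2 - 7*v^3/36 + 27*v^2/4, 81*u^2 + u*v^2 - 54*u*v - 4*v^3/9 + 9*v^2}; counting standard monomials gives mu = 7. Corank 2; j^3 = (3*u - v)^3 is a perfect cube, so E-series; the 4-jet and mu = 7 give E_7.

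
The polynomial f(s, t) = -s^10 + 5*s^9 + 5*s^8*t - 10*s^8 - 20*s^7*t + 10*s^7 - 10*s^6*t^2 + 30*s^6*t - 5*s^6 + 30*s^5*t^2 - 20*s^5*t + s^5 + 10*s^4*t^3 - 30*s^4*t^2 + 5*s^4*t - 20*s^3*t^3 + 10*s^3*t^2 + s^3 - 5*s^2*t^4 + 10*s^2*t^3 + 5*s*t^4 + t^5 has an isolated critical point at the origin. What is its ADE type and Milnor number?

Type E8, Milnor number mu = 8.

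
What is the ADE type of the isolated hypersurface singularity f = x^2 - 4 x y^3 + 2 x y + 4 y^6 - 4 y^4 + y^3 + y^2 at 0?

The Hessian of f at 0 has rank 1. Corank 1: A-series; mu = 2 gives A_2.

A2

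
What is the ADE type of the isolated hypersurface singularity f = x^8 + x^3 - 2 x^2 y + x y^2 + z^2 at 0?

D_{9}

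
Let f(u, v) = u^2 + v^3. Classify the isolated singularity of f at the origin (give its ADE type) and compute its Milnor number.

Type A2, Milnor number mu = 2.

The Hessian of f at 0 has rank 1. Corank 1: A-series; mu = 2 gives A_2.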